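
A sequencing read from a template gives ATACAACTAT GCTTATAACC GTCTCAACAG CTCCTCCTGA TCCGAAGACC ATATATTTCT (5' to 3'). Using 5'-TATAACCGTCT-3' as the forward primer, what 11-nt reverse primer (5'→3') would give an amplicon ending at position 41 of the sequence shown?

The forward primer binds at positions 14–24; the product's 3' end on the top strand is position 41.
The reverse primer anneals to the top strand over positions 31–41, i.e. to CTCCTCCTGAT.
Its sequence written 5'→3' is the reverse complement: ATCAGGAGGAG.

5'-ATCAGGAGGAG-3'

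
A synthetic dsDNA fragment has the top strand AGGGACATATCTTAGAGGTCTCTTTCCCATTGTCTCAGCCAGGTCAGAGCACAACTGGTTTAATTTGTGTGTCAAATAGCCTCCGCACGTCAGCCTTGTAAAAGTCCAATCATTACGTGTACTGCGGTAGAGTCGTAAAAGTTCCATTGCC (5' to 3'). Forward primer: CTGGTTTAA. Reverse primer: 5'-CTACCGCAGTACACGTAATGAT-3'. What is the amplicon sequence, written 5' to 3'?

5'-CTGGTTTAATTTGTGTGTCAAATAGCCTCCGCACGTCAGCCTTGTAAAAGTCCAATCATTACGTGTACTGCGGTAG-3'

The forward primer matches the template at positions 55–63.
Taking the reverse complement of CTACCGCAGTACACGTAATGAT gives ATCATTACGTGTACTGCGGTAG, found at positions 109–130 on the template; the primer anneals here to the top strand with its 3' end pointing upstream.
The product is the template from position 55 through 130 (76 bp).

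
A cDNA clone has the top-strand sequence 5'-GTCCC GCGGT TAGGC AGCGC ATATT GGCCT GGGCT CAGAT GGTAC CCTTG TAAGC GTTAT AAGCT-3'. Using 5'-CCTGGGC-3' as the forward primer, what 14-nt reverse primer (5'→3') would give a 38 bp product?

The forward primer binds at positions 28–34, so a 38 bp product ends at position 28 + 38 − 1 = 65.
The reverse primer anneals to the top strand over positions 52–65, i.e. to AAGCGTTATAAGCT.
Its sequence written 5'→3' is the reverse complement: AGCTTATAACGCTT.

5'-AGCTTATAACGCTT-3'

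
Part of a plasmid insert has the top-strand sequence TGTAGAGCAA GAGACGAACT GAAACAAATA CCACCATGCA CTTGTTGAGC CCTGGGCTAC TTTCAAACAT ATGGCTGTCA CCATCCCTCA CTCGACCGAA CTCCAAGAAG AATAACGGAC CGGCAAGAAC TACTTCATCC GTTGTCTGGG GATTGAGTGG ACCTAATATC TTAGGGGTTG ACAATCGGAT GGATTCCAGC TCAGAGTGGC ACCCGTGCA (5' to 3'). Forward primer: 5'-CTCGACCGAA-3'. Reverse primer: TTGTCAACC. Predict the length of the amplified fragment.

94 bp

The forward primer matches the template at positions 91–100.
The reverse primer's reverse complement is GGTTGACAA, which matches the template at positions 176–184.
Amplicon spans positions 91–184: 94 bp.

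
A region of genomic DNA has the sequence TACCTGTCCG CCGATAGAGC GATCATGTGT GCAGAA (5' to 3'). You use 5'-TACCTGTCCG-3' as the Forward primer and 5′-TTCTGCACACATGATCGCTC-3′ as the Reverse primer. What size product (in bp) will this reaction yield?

36 bp

Scanning the template, TACCTGTCCG occurs at positions 1–10; this primer anneals to the bottom strand there with its 3' end pointing downstream.
Taking the reverse complement of TTCTGCACACATGATCGCTC gives GAGCGATCATGTGTGCAGAA, found at positions 17–36 on the template; the primer anneals here to the top strand with its 3' end pointing upstream.
The product runs from position 1 to position 36, so its length is 36 − 1 + 1 = 36 bp.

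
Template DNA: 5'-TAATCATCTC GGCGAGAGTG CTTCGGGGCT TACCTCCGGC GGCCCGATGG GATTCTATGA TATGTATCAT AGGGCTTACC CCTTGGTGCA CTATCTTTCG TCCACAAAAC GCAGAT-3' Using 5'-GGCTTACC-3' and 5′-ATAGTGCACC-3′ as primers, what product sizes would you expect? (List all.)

The forward primer GGCTTACC matches the top strand at positions 27–34, 73–80.
The reverse primer's reverse complement is GGTGCACTAT, matching at positions 85–94.
Each forward site pairs with the reverse site to give a product ending at position 94: sizes 68, 22 bp.

68 bp, 22 bp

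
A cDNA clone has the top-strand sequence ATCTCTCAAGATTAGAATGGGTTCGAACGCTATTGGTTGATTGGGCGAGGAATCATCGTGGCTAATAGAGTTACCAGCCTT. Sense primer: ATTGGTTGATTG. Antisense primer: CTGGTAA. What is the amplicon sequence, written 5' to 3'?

5'-ATTGGTTGATTGGGCGAGGAATCATCGTGGCTAATAGAGTTACCAG-3'

Forward primer ATTGGTTGATTG is found on the top strand at positions 32–43.
Taking the reverse complement of CTGGTAA gives TTACCAG, found at positions 71–77 on the template; the primer anneals here to the top strand with its 3' end pointing upstream.
The product is the template from position 32 through 77 (46 bp).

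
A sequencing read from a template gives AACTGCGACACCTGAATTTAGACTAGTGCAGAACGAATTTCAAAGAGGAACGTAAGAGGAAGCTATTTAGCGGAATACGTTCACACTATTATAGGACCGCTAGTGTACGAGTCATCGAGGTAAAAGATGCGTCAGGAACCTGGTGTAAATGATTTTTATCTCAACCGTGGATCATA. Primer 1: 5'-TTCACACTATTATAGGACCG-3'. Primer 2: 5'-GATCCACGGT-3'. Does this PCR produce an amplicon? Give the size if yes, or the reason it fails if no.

Primer 1 (TTCACACTATTATAGGACCG) matches the top strand at positions 80–99; it acts as a forward primer.
Primer 2's reverse complement is ACCGTGGATC, matching the top strand at positions 164–173; it acts as a reverse primer.
The 3' ends face each other across positions 80–173, giving a 94 bp product.

Yes — a 94 bp product.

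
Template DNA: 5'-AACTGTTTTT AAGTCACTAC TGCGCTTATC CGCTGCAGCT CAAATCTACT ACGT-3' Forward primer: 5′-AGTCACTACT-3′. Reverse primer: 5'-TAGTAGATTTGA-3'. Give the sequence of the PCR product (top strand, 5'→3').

5'-AGTCACTACTGCGCTTATCCGCTGCAGCTCAAATCTACTA-3'

Forward primer AGTCACTACT is found on the top strand at positions 12–21.
The reverse primer's reverse complement is TCAAATCTACTA, which matches the template at positions 40–51.
The product is the template from position 12 through 51 (40 bp).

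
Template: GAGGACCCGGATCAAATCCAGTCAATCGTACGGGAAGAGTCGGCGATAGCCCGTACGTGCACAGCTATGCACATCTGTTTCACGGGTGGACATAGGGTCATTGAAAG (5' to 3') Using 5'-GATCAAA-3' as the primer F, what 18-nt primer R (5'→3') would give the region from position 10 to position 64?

The product's 3' end on the top strand is position 64.
The reverse primer anneals to the top strand over positions 47–64, i.e. to TAGCCCGTACGTGCACAG.
Its sequence written 5'→3' is the reverse complement: CTGTGCACGTACGGGCTA.

5'-CTGTGCACGTACGGGCTA-3'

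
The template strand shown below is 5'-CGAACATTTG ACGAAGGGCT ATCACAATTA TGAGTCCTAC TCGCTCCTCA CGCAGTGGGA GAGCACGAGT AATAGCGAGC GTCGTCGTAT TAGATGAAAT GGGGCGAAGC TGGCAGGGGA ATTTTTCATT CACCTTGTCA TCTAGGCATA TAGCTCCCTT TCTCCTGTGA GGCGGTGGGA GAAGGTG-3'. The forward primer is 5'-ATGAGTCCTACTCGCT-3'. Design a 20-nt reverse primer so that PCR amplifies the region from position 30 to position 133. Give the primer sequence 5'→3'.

The product's 3' end on the top strand is position 133.
The reverse primer anneals to the top strand over positions 114–133, i.e. to CAGGGGAATTTTTCATTCAC.
Its sequence written 5'→3' is the reverse complement: GTGAATGAAAAATTCCCCTG.

5'-GTGAATGAAAAATTCCCCTG-3'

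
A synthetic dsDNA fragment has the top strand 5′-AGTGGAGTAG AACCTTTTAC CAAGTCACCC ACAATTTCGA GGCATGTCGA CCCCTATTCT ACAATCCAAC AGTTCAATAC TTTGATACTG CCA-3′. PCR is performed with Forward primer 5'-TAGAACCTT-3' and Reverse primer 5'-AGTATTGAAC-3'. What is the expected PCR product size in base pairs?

74 bp

Forward primer TAGAACCTT is found on the top strand at positions 8–16.
Reverse complement of the reverse primer: GTTCAATACT. This occurs on the top strand at positions 72–81.
Product length = (reverse-primer end) − (forward-primer start) + 1 = 81 − 8 + 1 = 74 bp.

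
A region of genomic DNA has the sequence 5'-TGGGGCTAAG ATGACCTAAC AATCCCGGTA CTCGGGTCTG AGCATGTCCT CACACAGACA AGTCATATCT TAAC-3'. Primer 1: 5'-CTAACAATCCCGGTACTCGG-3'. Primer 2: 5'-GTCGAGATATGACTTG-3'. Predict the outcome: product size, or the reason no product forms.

No product — primer 2 has no binding site in the template.

Primer 2 (GTCGAGATATGACTTG) does not match the top strand, and its reverse complement CAAGTCATATCTCGAC does not match either.
With no annealing site for primer 2, no amplification occurs.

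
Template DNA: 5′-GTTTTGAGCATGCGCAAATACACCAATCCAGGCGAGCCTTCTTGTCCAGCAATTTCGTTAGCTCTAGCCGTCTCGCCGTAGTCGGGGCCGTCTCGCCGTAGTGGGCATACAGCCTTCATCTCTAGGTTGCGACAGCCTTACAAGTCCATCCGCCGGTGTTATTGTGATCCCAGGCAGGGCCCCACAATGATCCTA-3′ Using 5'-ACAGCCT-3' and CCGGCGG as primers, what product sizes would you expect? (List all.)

48 bp, 25 bp

The forward primer ACAGCCT matches the top strand at positions 109–115, 132–138.
The reverse primer's reverse complement is CCGCCGG, matching at positions 150–156.
Each forward site pairs with the reverse site to give a product ending at position 156: sizes 48, 25 bp.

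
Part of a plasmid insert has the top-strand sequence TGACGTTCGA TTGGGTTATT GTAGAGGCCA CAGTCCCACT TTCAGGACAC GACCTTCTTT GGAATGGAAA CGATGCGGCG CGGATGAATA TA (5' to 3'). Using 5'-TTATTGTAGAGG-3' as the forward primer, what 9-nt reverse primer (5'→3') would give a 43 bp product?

5'-AGAAGGTCG-3'

The forward primer binds at positions 16–27, so a 43 bp product ends at position 16 + 43 − 1 = 58.
The reverse primer anneals to the top strand over positions 50–58, i.e. to CGACCTTCT.
Its sequence written 5'→3' is the reverse complement: AGAAGGTCG.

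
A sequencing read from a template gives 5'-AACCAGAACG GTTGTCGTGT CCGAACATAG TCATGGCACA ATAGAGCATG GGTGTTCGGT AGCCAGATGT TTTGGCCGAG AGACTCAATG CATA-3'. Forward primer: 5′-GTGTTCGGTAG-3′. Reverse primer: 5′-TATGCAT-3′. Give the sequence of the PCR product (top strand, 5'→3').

5'-GTGTTCGGTAGCCAGATGTTTTGGCCGAGAGACTCAATGCATA-3'

The forward primer matches the template at positions 52–62.
Taking the reverse complement of TATGCAT gives ATGCATA, found at positions 88–94 on the template; the primer anneals here to the top strand with its 3' end pointing upstream.
The product is the template from position 52 through 94 (43 bp).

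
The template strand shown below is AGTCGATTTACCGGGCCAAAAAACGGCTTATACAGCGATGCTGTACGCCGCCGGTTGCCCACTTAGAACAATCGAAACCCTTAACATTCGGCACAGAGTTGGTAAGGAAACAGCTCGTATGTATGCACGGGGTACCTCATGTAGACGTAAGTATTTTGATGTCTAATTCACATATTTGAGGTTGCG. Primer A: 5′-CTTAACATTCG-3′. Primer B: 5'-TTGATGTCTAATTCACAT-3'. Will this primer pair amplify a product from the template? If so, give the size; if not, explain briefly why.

No product — both primers anneal to the same strand and extend in the same direction.

Primer A (CTTAACATTCG) matches the top strand at positions 80–90 (3' end points downstream).
Primer B (TTGATGTCTAATTCACAT) also matches the top strand directly, at positions 156–173 — its reverse complement ATGTGAATTAGACATCAA is not present.
Both primers anneal to the bottom strand with 3' ends pointing the same way, so neither can prime synthesis back toward the other.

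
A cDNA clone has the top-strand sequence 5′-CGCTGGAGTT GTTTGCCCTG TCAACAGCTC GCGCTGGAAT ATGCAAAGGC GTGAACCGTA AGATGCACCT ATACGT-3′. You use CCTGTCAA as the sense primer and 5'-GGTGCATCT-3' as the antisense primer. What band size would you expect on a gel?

53 bp

Forward primer CCTGTCAA is found on the top strand at positions 17–24.
Taking the reverse complement of GGTGCATCT gives AGATGCACC, found at positions 61–69 on the template; the primer anneals here to the top strand with its 3' end pointing upstream.
Amplicon spans positions 17–69: 53 bp.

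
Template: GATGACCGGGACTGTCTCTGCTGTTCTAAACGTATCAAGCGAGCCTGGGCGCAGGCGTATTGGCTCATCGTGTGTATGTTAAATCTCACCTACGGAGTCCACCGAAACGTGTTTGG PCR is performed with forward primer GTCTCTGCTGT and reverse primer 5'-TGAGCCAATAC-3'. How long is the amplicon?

Scanning the template, GTCTCTGCTGT occurs at positions 14–24; this primer anneals to the bottom strand there with its 3' end pointing downstream.
Reverse complement of the reverse primer: GTATTGGCTCA. This occurs on the top strand at positions 57–67.
Product length = (reverse-primer end) − (forward-primer start) + 1 = 67 − 14 + 1 = 54 bp.

54 bp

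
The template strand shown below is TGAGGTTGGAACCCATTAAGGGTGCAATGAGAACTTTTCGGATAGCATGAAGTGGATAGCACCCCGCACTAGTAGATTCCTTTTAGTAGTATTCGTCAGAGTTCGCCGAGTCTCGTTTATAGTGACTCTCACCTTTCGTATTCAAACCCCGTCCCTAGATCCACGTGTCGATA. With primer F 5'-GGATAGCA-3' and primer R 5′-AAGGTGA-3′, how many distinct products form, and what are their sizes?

The forward primer GGATAGCA matches the top strand at positions 40–47, 54–61.
The reverse primer's reverse complement is TCACCTT, matching at positions 129–135.
Each forward site pairs with the reverse site to give a product ending at position 135: sizes 96, 82 bp.

Two products: 96 bp, 82 bp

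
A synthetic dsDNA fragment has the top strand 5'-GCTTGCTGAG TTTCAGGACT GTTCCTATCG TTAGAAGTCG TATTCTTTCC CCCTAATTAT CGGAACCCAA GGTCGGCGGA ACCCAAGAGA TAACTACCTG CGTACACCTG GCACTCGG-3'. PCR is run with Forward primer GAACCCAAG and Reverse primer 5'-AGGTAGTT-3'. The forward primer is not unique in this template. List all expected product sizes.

37 bp, 21 bp

The forward primer GAACCCAAG matches the top strand at positions 63–71, 79–87.
The reverse primer's reverse complement is AACTACCT, matching at positions 92–99.
Each forward site pairs with the reverse site to give a product ending at position 99: sizes 37, 21 bp.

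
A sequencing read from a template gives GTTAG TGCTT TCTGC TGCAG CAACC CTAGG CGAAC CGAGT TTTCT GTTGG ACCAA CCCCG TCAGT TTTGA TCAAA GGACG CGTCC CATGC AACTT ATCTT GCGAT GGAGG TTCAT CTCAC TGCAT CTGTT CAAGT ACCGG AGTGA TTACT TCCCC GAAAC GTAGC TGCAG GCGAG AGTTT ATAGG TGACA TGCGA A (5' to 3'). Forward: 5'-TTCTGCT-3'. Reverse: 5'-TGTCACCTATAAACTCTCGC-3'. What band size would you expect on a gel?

181 bp

Scanning the template, TTCTGCT occurs at positions 10–16; this primer anneals to the bottom strand there with its 3' end pointing downstream.
Taking the reverse complement of TGTCACCTATAAACTCTCGC gives GCGAGAGTTTATAGGTGACA, found at positions 171–190 on the template; the primer anneals here to the top strand with its 3' end pointing upstream.
Amplicon spans positions 10–190: 181 bp.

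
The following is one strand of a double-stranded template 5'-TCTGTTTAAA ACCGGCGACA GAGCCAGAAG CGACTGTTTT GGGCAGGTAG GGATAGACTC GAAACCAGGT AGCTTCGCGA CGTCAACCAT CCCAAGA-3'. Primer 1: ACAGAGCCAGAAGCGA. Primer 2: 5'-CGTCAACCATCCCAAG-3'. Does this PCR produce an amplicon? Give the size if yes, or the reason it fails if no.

Primer 1 (ACAGAGCCAGAAGCGA) matches the top strand at positions 18–33 (3' end points downstream).
Primer 2 (CGTCAACCATCCCAAG) also matches the top strand directly, at positions 81–96 — its reverse complement CTTGGGATGGTTGACG is not present.
Both primers anneal to the bottom strand with 3' ends pointing the same way, so neither can prime synthesis back toward the other.

No product — both primers anneal to the same strand and extend in the same direction.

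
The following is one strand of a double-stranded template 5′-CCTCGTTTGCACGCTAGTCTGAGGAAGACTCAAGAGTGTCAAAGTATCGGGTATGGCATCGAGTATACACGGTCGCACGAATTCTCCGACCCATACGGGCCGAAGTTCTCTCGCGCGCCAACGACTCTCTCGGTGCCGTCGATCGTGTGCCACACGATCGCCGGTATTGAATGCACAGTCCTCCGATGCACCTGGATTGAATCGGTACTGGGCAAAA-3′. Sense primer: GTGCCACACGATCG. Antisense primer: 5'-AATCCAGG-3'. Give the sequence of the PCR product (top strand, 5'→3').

Scanning the template, GTGCCACACGATCG occurs at positions 147–160; this primer anneals to the bottom strand there with its 3' end pointing downstream.
Taking the reverse complement of AATCCAGG gives CCTGGATT, found at positions 191–198 on the template; the primer anneals here to the top strand with its 3' end pointing upstream.
The product is the template from position 147 through 198 (52 bp).

5'-GTGCCACACGATCGCCGGTATTGAATGCACAGTCCTCCGATGCACCTGGATT-3'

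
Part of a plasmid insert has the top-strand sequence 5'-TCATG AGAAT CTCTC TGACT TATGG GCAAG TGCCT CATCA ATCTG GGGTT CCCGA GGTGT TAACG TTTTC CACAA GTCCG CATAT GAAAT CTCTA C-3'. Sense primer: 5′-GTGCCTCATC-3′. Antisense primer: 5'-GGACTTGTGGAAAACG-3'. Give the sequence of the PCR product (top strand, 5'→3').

5'-GTGCCTCATCAATCTGGGGTTCCCGAGGTGTTAACGTTTTCCACAAGTCC-3'

The forward primer matches the template at positions 30–39.
The reverse primer's reverse complement is CGTTTTCCACAAGTCC, which matches the template at positions 64–79.
The product is the template from position 30 through 79 (50 bp).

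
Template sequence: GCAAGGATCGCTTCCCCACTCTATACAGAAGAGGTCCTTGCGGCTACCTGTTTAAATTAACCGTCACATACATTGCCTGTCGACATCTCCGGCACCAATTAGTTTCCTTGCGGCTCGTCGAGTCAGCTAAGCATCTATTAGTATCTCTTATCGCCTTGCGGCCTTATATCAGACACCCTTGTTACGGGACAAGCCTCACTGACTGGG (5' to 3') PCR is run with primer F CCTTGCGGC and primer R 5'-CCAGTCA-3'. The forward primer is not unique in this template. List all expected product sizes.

The forward primer CCTTGCGGC matches the top strand at positions 36–44, 106–114, 154–162.
The reverse primer's reverse complement is TGACTGG, matching at positions 200–206.
Each forward site pairs with the reverse site to give a product ending at position 206: sizes 171, 101, 53 bp.

171 bp, 101 bp, 53 bp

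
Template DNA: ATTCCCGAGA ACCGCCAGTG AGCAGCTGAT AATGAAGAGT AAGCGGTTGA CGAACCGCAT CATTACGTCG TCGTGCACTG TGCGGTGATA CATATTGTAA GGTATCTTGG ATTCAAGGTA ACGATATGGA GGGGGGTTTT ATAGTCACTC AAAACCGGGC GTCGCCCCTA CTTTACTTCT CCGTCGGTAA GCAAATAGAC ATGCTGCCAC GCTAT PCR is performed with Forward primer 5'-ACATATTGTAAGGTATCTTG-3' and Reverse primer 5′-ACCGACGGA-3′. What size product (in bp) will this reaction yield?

The forward primer matches the template at positions 90–109.
The reverse primer's reverse complement is TCCGTCGGT, which matches the template at positions 180–188.
Product length = (reverse-primer end) − (forward-primer start) + 1 = 188 − 90 + 1 = 99 bp.

99 bp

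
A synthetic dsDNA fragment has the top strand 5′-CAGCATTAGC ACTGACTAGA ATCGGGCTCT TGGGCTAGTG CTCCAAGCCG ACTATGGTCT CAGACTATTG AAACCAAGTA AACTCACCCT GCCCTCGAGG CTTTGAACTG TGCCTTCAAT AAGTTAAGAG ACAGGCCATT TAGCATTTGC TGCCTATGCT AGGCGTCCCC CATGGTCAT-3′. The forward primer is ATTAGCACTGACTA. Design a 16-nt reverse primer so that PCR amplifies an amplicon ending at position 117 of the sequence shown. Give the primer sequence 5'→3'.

5'-GAAGGCACAGTTCAAA-3'

The forward primer binds at positions 5–18; the product's 3' end on the top strand is position 117.
The reverse primer anneals to the top strand over positions 102–117, i.e. to TTTGAACTGTGCCTTC.
Its sequence written 5'→3' is the reverse complement: GAAGGCACAGTTCAAA.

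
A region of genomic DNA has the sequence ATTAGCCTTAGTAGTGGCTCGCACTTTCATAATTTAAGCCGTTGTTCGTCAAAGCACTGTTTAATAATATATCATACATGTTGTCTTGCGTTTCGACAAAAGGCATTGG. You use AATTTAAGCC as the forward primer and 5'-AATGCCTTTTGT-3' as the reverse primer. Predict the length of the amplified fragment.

The forward primer matches the template at positions 31–40.
The reverse primer's reverse complement is ACAAAAGGCATT, which matches the template at positions 96–107.
Product length = (reverse-primer end) − (forward-primer start) + 1 = 107 − 31 + 1 = 77 bp.

77 bp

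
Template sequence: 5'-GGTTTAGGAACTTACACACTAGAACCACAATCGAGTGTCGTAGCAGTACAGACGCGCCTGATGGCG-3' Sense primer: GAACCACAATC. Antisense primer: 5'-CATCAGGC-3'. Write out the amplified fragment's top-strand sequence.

Scanning the template, GAACCACAATC occurs at positions 22–32; this primer anneals to the bottom strand there with its 3' end pointing downstream.
The reverse primer's reverse complement is GCCTGATG, which matches the template at positions 56–63.
The product is the template from position 22 through 63 (42 bp).

5'-GAACCACAATCGAGTGTCGTAGCAGTACAGACGCGCCTGATG-3'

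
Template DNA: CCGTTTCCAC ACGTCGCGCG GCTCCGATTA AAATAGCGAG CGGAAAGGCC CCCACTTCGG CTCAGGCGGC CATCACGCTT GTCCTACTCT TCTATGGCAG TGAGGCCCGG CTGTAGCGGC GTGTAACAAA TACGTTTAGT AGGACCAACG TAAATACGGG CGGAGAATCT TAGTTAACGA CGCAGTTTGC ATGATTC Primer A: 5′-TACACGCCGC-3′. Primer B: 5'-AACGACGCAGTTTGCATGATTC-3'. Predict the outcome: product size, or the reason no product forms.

Primer A (TACACGCCGC) has reverse complement GCGGCGTGTA, which matches the top strand at positions 116–125; primer A anneals to the top strand there with its 3' end pointing upstream toward position 116.
Primer B (AACGACGCAGTTTGCATGATTC) matches the top strand directly at positions 176–197; it anneals to the bottom strand with its 3' end pointing downstream toward position 197.
The 3' ends diverge (primer A extends toward position 1, primer B toward position 197), so the primers never converge on a shared product.

No product — the primers' 3' ends point away from each other.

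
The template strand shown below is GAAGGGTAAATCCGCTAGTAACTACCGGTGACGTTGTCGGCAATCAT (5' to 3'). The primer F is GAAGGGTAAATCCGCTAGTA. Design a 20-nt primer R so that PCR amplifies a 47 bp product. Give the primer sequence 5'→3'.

5'-ATGATTGCCGACAACGTCAC-3'

The forward primer binds at positions 1–20, so a 47 bp product ends at position 1 + 47 − 1 = 47.
The reverse primer anneals to the top strand over positions 28–47, i.e. to GTGACGTTGTCGGCAATCAT.
Its sequence written 5'→3' is the reverse complement: ATGATTGCCGACAACGTCAC.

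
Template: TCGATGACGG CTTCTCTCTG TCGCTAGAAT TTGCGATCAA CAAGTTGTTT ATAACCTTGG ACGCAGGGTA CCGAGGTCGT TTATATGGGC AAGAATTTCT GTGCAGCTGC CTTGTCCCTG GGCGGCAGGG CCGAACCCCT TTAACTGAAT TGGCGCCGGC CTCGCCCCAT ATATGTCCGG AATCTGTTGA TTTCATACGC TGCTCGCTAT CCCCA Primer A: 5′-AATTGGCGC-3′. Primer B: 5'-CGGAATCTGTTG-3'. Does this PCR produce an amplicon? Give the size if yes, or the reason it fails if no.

No product — both primers anneal to the same strand and extend in the same direction.

Primer A (AATTGGCGC) matches the top strand at positions 148–156 (3' end points downstream).
Primer B (CGGAATCTGTTG) also matches the top strand directly, at positions 178–189 — its reverse complement CAACAGATTCCG is not present.
Both primers anneal to the bottom strand with 3' ends pointing the same way, so neither can prime synthesis back toward the other.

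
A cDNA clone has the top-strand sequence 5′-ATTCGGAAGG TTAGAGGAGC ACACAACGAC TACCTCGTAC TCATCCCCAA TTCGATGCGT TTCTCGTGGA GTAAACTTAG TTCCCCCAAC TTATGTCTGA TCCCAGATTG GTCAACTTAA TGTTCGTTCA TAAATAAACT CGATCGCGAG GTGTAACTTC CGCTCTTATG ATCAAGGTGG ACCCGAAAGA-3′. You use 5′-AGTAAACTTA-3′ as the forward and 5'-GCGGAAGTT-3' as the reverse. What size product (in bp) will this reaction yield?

94 bp

Forward primer AGTAAACTTA is found on the top strand at positions 70–79.
Reverse complement of the reverse primer: AACTTCCGC. This occurs on the top strand at positions 155–163.
Product length = (reverse-primer end) − (forward-primer start) + 1 = 163 − 70 + 1 = 94 bp.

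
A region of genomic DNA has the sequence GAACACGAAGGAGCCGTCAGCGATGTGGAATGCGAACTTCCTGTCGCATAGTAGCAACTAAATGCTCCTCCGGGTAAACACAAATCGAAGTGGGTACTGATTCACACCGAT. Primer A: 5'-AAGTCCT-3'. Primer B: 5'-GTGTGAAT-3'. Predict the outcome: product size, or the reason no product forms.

No product — primer A has no binding site in the template.

Primer A (AAGTCCT) does not match the top strand, and its reverse complement AGGACTT does not match either.
With no annealing site for primer A, no amplification occurs.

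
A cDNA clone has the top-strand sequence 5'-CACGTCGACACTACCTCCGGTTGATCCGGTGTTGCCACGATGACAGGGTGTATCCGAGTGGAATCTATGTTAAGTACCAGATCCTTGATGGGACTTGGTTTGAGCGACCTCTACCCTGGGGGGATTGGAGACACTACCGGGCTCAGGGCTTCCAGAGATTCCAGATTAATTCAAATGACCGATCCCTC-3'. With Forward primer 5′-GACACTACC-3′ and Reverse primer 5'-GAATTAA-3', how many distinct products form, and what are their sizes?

Two products: 166 bp, 43 bp

The forward primer GACACTACC matches the top strand at positions 7–15, 130–138.
The reverse primer's reverse complement is TTAATTC, matching at positions 166–172.
Each forward site pairs with the reverse site to give a product ending at position 172: sizes 166, 43 bp.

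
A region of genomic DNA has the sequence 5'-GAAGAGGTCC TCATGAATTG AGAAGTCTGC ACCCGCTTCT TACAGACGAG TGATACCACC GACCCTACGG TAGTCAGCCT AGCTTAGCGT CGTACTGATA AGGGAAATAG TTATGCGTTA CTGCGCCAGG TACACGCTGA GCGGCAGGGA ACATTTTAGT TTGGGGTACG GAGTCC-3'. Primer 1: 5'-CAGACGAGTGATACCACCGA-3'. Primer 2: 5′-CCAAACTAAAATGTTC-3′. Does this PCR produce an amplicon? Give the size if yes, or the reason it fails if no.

Primer 1 (CAGACGAGTGATACCACCGA) matches the top strand at positions 43–62; it acts as a forward primer.
Primer 2's reverse complement is GAACATTTTAGTTTGG, matching the top strand at positions 149–164; it acts as a reverse primer.
The 3' ends face each other across positions 43–164, giving a 122 bp product.

Yes — a 122 bp product.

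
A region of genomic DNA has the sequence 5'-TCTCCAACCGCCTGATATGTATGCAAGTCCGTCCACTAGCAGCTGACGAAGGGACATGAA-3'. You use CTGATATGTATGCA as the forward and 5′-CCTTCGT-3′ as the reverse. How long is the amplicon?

Scanning the template, CTGATATGTATGCA occurs at positions 12–25; this primer anneals to the bottom strand there with its 3' end pointing downstream.
The reverse primer's reverse complement is ACGAAGG, which matches the template at positions 46–52.
Product length = (reverse-primer end) − (forward-primer start) + 1 = 52 − 12 + 1 = 41 bp.

41 bp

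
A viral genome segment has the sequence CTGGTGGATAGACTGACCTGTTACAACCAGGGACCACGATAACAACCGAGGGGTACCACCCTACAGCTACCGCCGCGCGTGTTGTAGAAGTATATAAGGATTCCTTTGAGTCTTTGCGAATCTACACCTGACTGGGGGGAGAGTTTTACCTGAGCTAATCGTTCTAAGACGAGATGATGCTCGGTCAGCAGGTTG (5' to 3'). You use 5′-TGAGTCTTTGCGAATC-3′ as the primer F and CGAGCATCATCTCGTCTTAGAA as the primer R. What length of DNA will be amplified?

Forward primer TGAGTCTTTGCGAATC is found on the top strand at positions 107–122.
Taking the reverse complement of CGAGCATCATCTCGTCTTAGAA gives TTCTAAGACGAGATGATGCTCG, found at positions 162–183 on the template; the primer anneals here to the top strand with its 3' end pointing upstream.
Product length = (reverse-primer end) − (forward-primer start) + 1 = 183 − 107 + 1 = 77 bp.

77 bp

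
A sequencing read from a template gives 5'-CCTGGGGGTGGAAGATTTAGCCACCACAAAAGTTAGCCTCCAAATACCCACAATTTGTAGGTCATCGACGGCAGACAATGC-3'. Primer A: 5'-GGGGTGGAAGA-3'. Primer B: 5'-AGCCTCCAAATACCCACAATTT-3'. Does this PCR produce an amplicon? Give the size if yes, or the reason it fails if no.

Primer A (GGGGTGGAAGA) matches the top strand at positions 5–15 (3' end points downstream).
Primer B (AGCCTCCAAATACCCACAATTT) also matches the top strand directly, at positions 35–56 — its reverse complement AAATTGTGGGTATTTGGAGGCT is not present.
Both primers anneal to the bottom strand with 3' ends pointing the same way, so neither can prime synthesis back toward the other.

No product — both primers anneal to the same strand and extend in the same direction.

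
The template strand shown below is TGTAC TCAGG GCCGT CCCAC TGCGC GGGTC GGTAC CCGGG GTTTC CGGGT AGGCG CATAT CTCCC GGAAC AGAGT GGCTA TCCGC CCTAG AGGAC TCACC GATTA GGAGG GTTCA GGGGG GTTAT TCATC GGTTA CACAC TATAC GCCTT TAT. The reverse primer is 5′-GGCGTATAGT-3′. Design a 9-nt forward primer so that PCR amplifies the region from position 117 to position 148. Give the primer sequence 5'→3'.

5'-GGGGGTTAT-3'

The reverse primer's reverse complement ACTATACGCC matches the template at positions 139–148; the product starts at position 117.
The forward primer is identical to the top strand over positions 117–125: GGGGGTTAT.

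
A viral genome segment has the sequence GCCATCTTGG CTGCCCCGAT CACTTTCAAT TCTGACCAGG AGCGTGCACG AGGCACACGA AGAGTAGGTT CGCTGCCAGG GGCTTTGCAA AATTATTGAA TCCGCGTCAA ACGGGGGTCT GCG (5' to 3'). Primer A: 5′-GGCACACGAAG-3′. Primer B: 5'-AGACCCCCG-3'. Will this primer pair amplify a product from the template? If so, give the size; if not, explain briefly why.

Yes — a 69 bp product.

Primer A (GGCACACGAAG) matches the top strand at positions 52–62; it acts as a forward primer.
Primer B's reverse complement is CGGGGGTCT, matching the top strand at positions 112–120; it acts as a reverse primer.
The 3' ends face each other across positions 52–120, giving a 69 bp product.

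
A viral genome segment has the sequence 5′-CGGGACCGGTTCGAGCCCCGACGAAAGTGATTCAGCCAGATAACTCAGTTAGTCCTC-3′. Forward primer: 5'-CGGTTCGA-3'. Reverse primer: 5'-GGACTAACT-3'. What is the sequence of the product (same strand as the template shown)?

The forward primer matches the template at positions 7–14.
The reverse primer's reverse complement is AGTTAGTCC, which matches the template at positions 47–55.
The product is the template from position 7 through 55 (49 bp).

5'-CGGTTCGAGCCCCGACGAAAGTGATTCAGCCAGATAACTCAGTTAGTCC-3'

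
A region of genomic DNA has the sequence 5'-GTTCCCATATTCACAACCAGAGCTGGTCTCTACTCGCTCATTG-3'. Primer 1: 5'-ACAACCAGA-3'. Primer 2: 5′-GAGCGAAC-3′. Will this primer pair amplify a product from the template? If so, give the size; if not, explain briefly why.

No product — primer 2 has no binding site in the template.

Primer 2 (GAGCGAAC) does not match the top strand, and its reverse complement GTTCGCTC does not match either.
With no annealing site for primer 2, no amplification occurs.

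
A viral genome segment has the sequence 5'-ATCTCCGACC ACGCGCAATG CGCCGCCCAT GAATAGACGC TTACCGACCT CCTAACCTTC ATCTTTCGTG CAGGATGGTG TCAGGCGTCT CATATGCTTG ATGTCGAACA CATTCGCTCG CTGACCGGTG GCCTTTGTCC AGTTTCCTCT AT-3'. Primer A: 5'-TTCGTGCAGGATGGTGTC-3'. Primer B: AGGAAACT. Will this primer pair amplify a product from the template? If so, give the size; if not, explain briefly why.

Yes — an 84 bp product.

Primer A (TTCGTGCAGGATGGTGTC) matches the top strand at positions 65–82; it acts as a forward primer.
Primer B's reverse complement is AGTTTCCT, matching the top strand at positions 141–148; it acts as a reverse primer.
The 3' ends face each other across positions 65–148, giving an 84 bp product.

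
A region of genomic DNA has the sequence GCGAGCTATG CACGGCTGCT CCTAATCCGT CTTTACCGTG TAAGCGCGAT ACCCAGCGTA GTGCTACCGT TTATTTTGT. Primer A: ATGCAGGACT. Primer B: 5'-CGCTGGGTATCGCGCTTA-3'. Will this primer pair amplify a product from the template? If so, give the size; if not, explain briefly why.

Primer A (ATGCAGGACT) does not match the top strand, and its reverse complement AGTCCTGCAT does not match either.
With no annealing site for primer A, no amplification occurs.

No product — primer A has no binding site in the template.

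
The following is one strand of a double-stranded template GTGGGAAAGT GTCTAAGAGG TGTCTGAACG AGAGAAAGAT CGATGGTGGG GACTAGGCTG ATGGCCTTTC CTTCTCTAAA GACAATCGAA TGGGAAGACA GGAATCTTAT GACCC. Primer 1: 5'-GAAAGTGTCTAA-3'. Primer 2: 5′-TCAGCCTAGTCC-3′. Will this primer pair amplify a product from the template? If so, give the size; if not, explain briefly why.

Yes — a 57 bp product.

Primer 1 (GAAAGTGTCTAA) matches the top strand at positions 5–16; it acts as a forward primer.
Primer 2's reverse complement is GGACTAGGCTGA, matching the top strand at positions 50–61; it acts as a reverse primer.
The 3' ends face each other across positions 5–61, giving a 57 bp product.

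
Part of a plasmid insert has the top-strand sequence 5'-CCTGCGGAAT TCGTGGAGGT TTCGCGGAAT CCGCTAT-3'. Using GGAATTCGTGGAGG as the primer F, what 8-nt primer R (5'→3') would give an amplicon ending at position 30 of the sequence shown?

The forward primer binds at positions 6–19; the product's 3' end on the top strand is position 30.
The reverse primer anneals to the top strand over positions 23–30, i.e. to CGCGGAAT.
Its sequence written 5'→3' is the reverse complement: ATTCCGCG.

5'-ATTCCGCG-3'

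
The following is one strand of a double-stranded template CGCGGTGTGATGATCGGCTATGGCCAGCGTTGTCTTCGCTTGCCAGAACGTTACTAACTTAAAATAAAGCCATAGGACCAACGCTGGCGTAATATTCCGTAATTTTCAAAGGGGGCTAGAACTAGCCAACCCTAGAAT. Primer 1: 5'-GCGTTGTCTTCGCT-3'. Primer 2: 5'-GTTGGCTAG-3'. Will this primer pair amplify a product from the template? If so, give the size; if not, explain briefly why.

Yes — a 104 bp product.

Primer 1 (GCGTTGTCTTCGCT) matches the top strand at positions 27–40; it acts as a forward primer.
Primer 2's reverse complement is CTAGCCAAC, matching the top strand at positions 122–130; it acts as a reverse primer.
The 3' ends face each other across positions 27–130, giving a 104 bp product.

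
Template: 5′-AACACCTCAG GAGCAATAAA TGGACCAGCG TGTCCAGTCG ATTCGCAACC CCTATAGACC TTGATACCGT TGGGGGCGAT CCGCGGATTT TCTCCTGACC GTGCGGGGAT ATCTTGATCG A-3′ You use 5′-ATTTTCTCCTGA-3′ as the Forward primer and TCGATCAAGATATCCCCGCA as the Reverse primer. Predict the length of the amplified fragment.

35 bp

Scanning the template, ATTTTCTCCTGA occurs at positions 87–98; this primer anneals to the bottom strand there with its 3' end pointing downstream.
Taking the reverse complement of TCGATCAAGATATCCCCGCA gives TGCGGGGATATCTTGATCGA, found at positions 102–121 on the template; the primer anneals here to the top strand with its 3' end pointing upstream.
The product runs from position 87 to position 121, so its length is 121 − 87 + 1 = 35 bp.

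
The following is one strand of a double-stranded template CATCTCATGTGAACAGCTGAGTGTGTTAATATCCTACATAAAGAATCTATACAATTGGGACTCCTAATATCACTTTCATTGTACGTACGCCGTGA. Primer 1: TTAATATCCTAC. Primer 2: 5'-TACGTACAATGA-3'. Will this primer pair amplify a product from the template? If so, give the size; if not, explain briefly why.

Primer 1 (TTAATATCCTAC) matches the top strand at positions 26–37; it acts as a forward primer.
Primer 2's reverse complement is TCATTGTACGTA, matching the top strand at positions 76–87; it acts as a reverse primer.
The 3' ends face each other across positions 26–87, giving a 62 bp product.

Yes — a 62 bp product.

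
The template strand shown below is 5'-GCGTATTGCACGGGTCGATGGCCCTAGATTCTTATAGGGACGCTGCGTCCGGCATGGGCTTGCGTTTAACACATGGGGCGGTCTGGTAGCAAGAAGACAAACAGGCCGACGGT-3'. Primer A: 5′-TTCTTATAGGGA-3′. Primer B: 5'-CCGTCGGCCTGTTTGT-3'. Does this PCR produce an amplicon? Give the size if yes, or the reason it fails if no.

Primer A (TTCTTATAGGGA) matches the top strand at positions 29–40; it acts as a forward primer.
Primer B's reverse complement is ACAAACAGGCCGACGG, matching the top strand at positions 97–112; it acts as a reverse primer.
The 3' ends face each other across positions 29–112, giving an 84 bp product.

Yes — an 84 bp product.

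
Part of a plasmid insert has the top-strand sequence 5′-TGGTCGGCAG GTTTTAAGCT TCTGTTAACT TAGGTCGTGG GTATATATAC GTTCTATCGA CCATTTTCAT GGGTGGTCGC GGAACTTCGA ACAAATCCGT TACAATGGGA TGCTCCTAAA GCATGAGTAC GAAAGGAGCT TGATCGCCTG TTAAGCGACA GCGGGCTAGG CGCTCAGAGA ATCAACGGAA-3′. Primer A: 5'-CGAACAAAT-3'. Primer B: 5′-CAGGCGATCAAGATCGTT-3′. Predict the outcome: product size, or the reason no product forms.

No product — primer B has no binding site in the template.

Primer B (CAGGCGATCAAGATCGTT) does not match the top strand, and its reverse complement AACGATCTTGATCGCCTG does not match either.
With no annealing site for primer B, no amplification occurs.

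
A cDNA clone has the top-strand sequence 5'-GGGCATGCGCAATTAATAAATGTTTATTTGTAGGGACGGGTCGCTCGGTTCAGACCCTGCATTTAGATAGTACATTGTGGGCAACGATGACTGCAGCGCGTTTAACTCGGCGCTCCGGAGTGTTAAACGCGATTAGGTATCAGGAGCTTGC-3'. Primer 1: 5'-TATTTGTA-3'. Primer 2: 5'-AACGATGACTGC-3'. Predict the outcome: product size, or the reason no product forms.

Primer 1 (TATTTGTA) matches the top strand at positions 25–32 (3' end points downstream).
Primer 2 (AACGATGACTGC) also matches the top strand directly, at positions 83–94 — its reverse complement GCAGTCATCGTT is not present.
Both primers anneal to the bottom strand with 3' ends pointing the same way, so neither can prime synthesis back toward the other.

No product — both primers anneal to the same strand and extend in the same direction.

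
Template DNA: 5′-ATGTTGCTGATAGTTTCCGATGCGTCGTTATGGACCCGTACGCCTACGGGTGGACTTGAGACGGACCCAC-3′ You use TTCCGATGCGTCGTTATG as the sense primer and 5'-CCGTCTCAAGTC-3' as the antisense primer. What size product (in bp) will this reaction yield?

50 bp

Forward primer TTCCGATGCGTCGTTATG is found on the top strand at positions 15–32.
The reverse primer's reverse complement is GACTTGAGACGG, which matches the template at positions 53–64.
The product runs from position 15 to position 64, so its length is 64 − 15 + 1 = 50 bp.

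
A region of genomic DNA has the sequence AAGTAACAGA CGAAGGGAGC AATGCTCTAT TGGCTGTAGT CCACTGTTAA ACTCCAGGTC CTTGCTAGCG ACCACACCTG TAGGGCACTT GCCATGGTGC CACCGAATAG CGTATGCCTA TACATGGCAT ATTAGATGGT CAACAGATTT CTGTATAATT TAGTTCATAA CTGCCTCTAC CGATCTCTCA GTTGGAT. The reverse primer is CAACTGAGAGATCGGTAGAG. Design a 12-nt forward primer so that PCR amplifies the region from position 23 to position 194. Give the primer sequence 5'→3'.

The reverse primer's reverse complement CTCTACCGATCTCTCAGTTG matches the template at positions 175–194; the product starts at position 23.
The forward primer is identical to the top strand over positions 23–34: TGCTCTATTGGC.

5'-TGCTCTATTGGC-3'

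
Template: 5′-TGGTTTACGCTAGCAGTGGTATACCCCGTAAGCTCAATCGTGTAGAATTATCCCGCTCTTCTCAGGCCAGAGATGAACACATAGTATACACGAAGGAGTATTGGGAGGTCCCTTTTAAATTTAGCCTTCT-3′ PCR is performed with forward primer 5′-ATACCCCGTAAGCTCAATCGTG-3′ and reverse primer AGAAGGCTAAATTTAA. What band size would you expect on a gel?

110 bp

Forward primer ATACCCCGTAAGCTCAATCGTG is found on the top strand at positions 21–42.
Reverse complement of the reverse primer: TTAAATTTAGCCTTCT. This occurs on the top strand at positions 115–130.
Product length = (reverse-primer end) − (forward-primer start) + 1 = 130 − 21 + 1 = 110 bp.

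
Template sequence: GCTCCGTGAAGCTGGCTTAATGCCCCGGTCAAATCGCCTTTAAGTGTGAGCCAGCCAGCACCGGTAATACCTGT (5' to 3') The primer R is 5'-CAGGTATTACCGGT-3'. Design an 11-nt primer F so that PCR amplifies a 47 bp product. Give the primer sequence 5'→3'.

The reverse primer's reverse complement ACCGGTAATACCTG matches the template at positions 60–73, so the product ends at position 73.
A 47 bp product then starts at position 73 − 47 + 1 = 27.
The forward primer is identical to the top strand there: GGTCAAATCGC.

5'-GGTCAAATCGC-3'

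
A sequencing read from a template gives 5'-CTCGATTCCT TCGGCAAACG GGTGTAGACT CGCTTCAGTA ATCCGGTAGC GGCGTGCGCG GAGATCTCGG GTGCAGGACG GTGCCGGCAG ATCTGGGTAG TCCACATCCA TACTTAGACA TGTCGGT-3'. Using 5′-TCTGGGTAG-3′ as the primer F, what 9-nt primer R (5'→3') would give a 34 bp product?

5'-CGACATGTC-3'

The forward primer binds at positions 92–100, so a 34 bp product ends at position 92 + 34 − 1 = 125.
The reverse primer anneals to the top strand over positions 117–125, i.e. to GACATGTCG.
Its sequence written 5'→3' is the reverse complement: CGACATGTC.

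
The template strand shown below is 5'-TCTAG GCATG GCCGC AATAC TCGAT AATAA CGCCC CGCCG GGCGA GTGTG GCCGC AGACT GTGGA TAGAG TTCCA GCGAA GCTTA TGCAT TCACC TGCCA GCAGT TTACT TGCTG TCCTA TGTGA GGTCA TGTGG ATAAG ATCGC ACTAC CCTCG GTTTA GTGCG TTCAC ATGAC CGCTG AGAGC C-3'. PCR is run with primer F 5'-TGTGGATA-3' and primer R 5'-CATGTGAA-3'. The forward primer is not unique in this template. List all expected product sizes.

114 bp, 43 bp

The forward primer TGTGGATA matches the top strand at positions 60–67, 131–138.
The reverse primer's reverse complement is TTCACATG, matching at positions 166–173.
Each forward site pairs with the reverse site to give a product ending at position 173: sizes 114, 43 bp.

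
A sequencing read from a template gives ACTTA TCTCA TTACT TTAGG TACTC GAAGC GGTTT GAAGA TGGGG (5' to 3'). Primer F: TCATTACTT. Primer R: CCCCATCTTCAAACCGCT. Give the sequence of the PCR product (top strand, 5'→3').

The forward primer matches the template at positions 8–16.
The reverse primer's reverse complement is AGCGGTTTGAAGATGGGG, which matches the template at positions 28–45.
The product is the template from position 8 through 45 (38 bp).

5'-TCATTACTTTAGGTACTCGAAGCGGTTTGAAGATGGGG-3'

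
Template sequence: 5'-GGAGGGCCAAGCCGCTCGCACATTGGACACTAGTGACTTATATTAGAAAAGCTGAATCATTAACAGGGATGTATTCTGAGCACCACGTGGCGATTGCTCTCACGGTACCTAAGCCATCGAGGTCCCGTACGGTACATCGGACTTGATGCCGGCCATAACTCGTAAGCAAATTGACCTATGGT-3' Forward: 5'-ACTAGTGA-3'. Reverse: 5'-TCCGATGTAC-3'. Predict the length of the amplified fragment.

113 bp

Forward primer ACTAGTGA is found on the top strand at positions 29–36.
Taking the reverse complement of TCCGATGTAC gives GTACATCGGA, found at positions 132–141 on the template; the primer anneals here to the top strand with its 3' end pointing upstream.
Product length = (reverse-primer end) − (forward-primer start) + 1 = 141 − 29 + 1 = 113 bp.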